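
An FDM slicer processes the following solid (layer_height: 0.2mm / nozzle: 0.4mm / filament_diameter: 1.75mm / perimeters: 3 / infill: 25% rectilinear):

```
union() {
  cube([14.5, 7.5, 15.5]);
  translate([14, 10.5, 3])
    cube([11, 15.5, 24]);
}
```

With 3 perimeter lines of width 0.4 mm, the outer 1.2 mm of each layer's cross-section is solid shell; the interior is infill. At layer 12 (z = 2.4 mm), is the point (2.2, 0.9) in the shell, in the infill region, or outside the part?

At z = 2.4 mm: the cube (footprint 14.5×7.5) is included at this height; the cube at (14, 10.5) does not reach this height (z outside [3, 27]); Taking the union: only the 14.5×7.5 cube is present, so the union is just that shape — 1 connected region. Overall, the cross-section is a single solid region. The nearest boundary edge runs (0.00, 0.00)→(14.50, 0.00); distance from the point to it = 0.90 mm. The point is inside the cross-section, 0.90 mm from the nearest boundary — within the 1.2 mm shell band (3 × 0.4).

shell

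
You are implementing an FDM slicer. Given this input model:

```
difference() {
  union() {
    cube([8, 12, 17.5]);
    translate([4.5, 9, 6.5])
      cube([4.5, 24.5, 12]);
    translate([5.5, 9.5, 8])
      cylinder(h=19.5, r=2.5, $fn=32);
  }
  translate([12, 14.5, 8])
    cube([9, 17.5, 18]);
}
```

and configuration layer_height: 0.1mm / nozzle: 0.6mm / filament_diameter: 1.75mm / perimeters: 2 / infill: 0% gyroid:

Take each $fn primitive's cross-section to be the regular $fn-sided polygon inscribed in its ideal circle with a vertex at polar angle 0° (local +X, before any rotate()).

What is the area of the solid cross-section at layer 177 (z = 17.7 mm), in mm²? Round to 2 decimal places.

At z = 17.7 mm: the cube is not intersected at this z (z outside [0, 17.5]); the 4.5×24.5 cube at (4.5, 9) contributes its full rectangle (area 110.25 mm²); the r=2.5 cylinder at (5.5, 9.5) gives a regular 32-gon of circumradius 2.5 (constant along its height) (area = (32/2)·2.500²·sin(360°/32) = 19.51 mm²); Merging all regions: the regions partially overlap — summed areas 129.76 mm² minus the doubly-counted overlap 9.04 mm² gives 120.72 mm² — area = 120.72 mm²; the cube at (12, 14.5) (footprint 9×17.5) is included at this height (area 157.50 mm²); Taking the first minus the rest: starting from the result so far (120.72 mm²), the 9×17.5 cube at (12, 14.5) misses the remaining region (no effect) — area = 120.72 mm². Overall, the cross-section is a single solid region. Net area = 120.72 mm².

120.72 mm²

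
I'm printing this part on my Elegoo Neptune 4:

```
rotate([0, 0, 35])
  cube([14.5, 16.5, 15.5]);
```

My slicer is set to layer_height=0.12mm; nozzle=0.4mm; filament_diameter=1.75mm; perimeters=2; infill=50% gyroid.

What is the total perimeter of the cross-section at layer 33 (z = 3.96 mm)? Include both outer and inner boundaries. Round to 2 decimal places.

62.00 mm

At z = 3.96 mm: the cube (footprint 14.5×16.5) is included at this height (perimeter 62.00 mm); (whole slice rotated 35° about Z — lengths, areas and connectivity unchanged). Overall, the cross-section is a single solid region. Total boundary length (outer) = 62.00 mm.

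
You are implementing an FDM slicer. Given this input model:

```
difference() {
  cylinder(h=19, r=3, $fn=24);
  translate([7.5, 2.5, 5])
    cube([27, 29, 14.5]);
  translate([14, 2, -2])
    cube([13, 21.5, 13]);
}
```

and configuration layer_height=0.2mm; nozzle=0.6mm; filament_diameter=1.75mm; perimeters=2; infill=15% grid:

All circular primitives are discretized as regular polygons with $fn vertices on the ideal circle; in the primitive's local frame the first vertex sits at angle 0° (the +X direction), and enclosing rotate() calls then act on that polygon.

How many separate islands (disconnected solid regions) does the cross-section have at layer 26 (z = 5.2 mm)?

1

At z = 5.2 mm: the cylinder: section is a regular 24-gon, circumradius r=3; the cube at (7.5, 2.5) (footprint 27×29) is included at this height; the cube at (14, 2) is present — its section is the full 13×21.5 rectangle; Taking the first minus the rest: starting from the r=3 cylinder, the 27×29 cube at (7.5, 2.5) misses the remaining region (no effect); the 13×21.5 cube at (14, 2) misses the remaining region (no effect) — 1 connected region. Overall, the cross-section is a single solid region. Island count = 1.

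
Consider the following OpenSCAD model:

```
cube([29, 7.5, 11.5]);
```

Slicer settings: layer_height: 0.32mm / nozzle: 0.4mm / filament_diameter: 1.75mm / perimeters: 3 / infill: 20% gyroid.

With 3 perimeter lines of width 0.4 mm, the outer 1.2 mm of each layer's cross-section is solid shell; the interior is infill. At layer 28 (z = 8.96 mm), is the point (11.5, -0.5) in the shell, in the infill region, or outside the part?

At z = 8.96 mm: the cube is present — its section is the full 29×7.5 rectangle. Overall, the cross-section is a single solid region. The nearest boundary edge runs (0.00, 0.00)→(29.00, 0.00); distance from the point to it = 0.50 mm. The point is not inside any of the regions above, so it lies outside the cross-section (0.50 mm from the nearest boundary).

outside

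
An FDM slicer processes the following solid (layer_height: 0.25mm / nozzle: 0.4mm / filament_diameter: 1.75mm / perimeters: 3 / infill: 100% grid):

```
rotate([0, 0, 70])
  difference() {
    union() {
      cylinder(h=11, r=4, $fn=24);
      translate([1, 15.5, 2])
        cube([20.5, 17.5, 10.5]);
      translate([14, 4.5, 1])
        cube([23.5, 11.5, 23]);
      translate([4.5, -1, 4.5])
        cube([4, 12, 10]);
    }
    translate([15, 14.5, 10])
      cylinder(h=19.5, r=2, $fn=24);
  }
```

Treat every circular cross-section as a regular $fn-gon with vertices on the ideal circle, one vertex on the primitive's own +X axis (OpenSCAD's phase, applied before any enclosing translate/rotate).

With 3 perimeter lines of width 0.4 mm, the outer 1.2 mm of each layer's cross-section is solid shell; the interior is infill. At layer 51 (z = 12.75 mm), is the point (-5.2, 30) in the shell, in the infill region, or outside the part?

shell

At z = 12.75 mm: the cylinder does not reach this height (z outside [0, 11]); the cube at (1, 15.5) is absent (z outside [2, 12.5]); the 23.5×11.5 cube at (14, 4.5) contributes its full rectangle; the cube at (4.5, -1) (footprint 4×12) is included at this height; Combining (union): the 2 present regions are separate (no shared area or edge), so areas and boundary lengths simply add and each stays a separate island — 2 connected regions; the r=2 cylinder at (15, 14.5) gives a regular 24-gon of circumradius 2 (constant along its height); Taking the first minus the rest: starting from the result so far, the r=2 cylinder at (15, 14.5) partially overlaps it — only the 9.18 mm² overlap (of its 12.42 mm²) is removed, clipping the outline — 2 connected regions; (whole slice rotated 70° about Z — lengths, areas and connectivity unchanged). Overall, the cross-section has 2 separate islands. Undo the 70° rotation: the query point maps to (26.412, 15.147) in the un-rotated model frame. The nearest boundary edge runs (16.30, 16.00)→(37.50, 16.00); distance from the point to it = 0.85 mm. (Shell/infill is judged within the island containing the point — the largest one.) The point is inside the cross-section, 0.85 mm from the nearest boundary — within the 1.2 mm shell band (3 × 0.4).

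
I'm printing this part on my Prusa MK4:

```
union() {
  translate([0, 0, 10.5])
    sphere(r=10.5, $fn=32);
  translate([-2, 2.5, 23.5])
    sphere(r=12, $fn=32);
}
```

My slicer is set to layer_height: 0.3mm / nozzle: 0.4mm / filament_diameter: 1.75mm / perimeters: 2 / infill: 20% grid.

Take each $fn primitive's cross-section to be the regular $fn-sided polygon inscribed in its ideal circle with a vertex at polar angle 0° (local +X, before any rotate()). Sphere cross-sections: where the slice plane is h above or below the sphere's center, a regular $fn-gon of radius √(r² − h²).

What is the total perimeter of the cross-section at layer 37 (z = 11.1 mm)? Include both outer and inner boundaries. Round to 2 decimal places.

65.76 mm

At z = 11.1 mm: the r=10.5 sphere slices to a regular 32-gon of circumradius 10.483 (√(r²−h²) with h=0.6 from center) (perimeter = 2·32·10.483·sin(180°/32) = 65.76 mm); the sphere at (-2, 2.5) is absent (|z−center|=12.400 > r=12); Taking the union: only the r=10.5 sphere is present, so the union is just that shape — boundary = 65.76 mm. Overall, the cross-section is a single solid region. Total boundary length (outer) = 65.76 mm.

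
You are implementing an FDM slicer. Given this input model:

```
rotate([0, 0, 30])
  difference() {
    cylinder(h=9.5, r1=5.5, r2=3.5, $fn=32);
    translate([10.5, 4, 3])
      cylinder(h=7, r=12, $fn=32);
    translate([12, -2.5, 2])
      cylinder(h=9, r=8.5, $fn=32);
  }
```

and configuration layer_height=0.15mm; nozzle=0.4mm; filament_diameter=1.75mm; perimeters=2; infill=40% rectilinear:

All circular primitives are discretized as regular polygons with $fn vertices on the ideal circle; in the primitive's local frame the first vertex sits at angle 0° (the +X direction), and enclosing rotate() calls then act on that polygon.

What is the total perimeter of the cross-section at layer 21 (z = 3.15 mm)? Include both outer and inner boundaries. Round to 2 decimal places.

25.63 mm

At z = 3.15 mm: the cone: at t=0.332 of its height the radius interpolates to r₁+(r₂−r₁)t = 4.837, giving a regular 32-gon of that circumradius (perimeter = 2·32·4.837·sin(180°/32) = 30.34 mm); the cylinder at (10.5, 4): section is a regular 32-gon, circumradius r=12 (perimeter = 2·32·12.000·sin(180°/32) = 75.28 mm); the r=8.5 cylinder at (12, -2.5) gives a regular 32-gon of circumradius 8.5 (constant along its height) (perimeter = 2·32·8.500·sin(180°/32) = 53.32 mm); After the difference (first − rest): starting from the cone, the r=12 cylinder at (10.5, 4) partially overlaps it — only the 40.31 mm² overlap (of its 449.49 mm²) is removed, clipping the outline; the r=8.5 cylinder at (12, -2.5) misses the remaining region (no effect) — boundary = 25.63 mm; (rotated 30° about Z; rotation is an isometry so areas/perimeters/island counts are preserved). Overall, the cross-section is a single solid region. Total boundary length (outer) = 25.63 mm.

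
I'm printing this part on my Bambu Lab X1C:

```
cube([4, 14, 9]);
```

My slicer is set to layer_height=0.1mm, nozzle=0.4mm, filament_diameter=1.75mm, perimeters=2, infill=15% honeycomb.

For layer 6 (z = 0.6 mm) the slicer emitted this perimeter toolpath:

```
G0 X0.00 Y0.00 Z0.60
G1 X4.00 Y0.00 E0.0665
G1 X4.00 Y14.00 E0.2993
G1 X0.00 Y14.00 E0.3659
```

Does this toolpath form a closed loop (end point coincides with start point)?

Start point (G0): (0.00, 0.00). End point (last G1): the path does not return to the start — open.

no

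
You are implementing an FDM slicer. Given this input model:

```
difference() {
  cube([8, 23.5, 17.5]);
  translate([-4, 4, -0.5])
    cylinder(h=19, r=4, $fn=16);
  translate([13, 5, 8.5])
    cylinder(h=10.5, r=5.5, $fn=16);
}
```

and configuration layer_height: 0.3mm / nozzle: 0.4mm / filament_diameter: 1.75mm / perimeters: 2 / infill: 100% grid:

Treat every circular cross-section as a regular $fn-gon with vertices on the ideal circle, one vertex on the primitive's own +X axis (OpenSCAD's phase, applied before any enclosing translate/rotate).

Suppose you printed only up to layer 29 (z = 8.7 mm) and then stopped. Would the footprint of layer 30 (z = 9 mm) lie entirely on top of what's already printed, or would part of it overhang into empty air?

Compare the two slices. At z = 8.7: the cube (footprint 8×23.5) is included at this height (area 188.00 mm²); the cylinder at (-4, 4): section is a regular 16-gon, circumradius r=4 (area = (16/2)·4.000²·sin(360°/16) = 48.98 mm²); the r=5.5 cylinder at (13, 5) contributes a regular 16-gon of circumradius 5.5 (area = (16/2)·5.500²·sin(360°/16) = 92.61 mm²); After the difference (first − rest): starting from the 8×23.5 cube (188.00 mm²), the r=4 cylinder at (-4, 4) misses the remaining region (no effect); the r=5.5 cylinder at (13, 5) partially overlaps it — only the 1.23 mm² overlap (of its 92.61 mm²) is removed, clipping the outline — area = 186.77 mm². At z = 9: the 8×23.5 cube contributes its full rectangle (area 188.00 mm²); the cylinder at (-4, 4): section is a regular 16-gon, circumradius r=4 (area = (16/2)·4.000²·sin(360°/16) = 48.98 mm²); the r=5.5 cylinder at (13, 5) contributes a regular 16-gon of circumradius 5.5 (area = (16/2)·5.500²·sin(360°/16) = 92.61 mm²); After the difference (first − rest): starting from the 8×23.5 cube (188.00 mm²), the r=4 cylinder at (-4, 4) misses the remaining region (no effect); the r=5.5 cylinder at (13, 5) partially overlaps it — only the 1.23 mm² overlap (of its 92.61 mm²) is removed, clipping the outline — area = 186.77 mm². Checking containment: the cross-section at z = 9 is a subset of the cross-section at z = 8.7.

entirely on top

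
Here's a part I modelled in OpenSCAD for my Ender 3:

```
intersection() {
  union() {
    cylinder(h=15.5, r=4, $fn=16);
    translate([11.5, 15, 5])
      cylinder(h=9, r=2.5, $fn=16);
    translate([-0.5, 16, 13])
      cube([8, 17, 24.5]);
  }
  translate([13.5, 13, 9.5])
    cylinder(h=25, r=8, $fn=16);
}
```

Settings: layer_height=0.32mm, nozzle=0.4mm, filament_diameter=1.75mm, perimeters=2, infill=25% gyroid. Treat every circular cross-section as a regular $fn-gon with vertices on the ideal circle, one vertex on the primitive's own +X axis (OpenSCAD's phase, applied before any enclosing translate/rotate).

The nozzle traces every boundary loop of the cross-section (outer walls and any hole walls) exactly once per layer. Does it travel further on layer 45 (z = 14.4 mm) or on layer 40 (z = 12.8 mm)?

layer 40 (z = 12.8 mm)

Layer 45 (z = 14.4): the r=4 cylinder gives a regular 16-gon of circumradius 4 (constant along its height) (perimeter = 2·16·4.000·sin(180°/16) = 24.97 mm); the cylinder at (11.5, 15) is absent (z outside [5, 14]); the cube at (-0.5, 16) is present — its section is the full 8×17 rectangle (perimeter 50.00 mm); Combining (union): the 2 present regions are separate (no shared area or edge), so areas and boundary lengths simply add and each stays a separate island — boundary = 74.97 mm; the cylinder at (13.5, 13): section is a regular 16-gon, circumradius r=8 (perimeter = 2·16·8.000·sin(180°/16) = 49.94 mm); Taking the intersection: the r=8 cylinder at (13.5, 13) partially overlaps the result so far; clipping to the common part keeps 1.53 mm² — boundary = 6.11 mm. So its perimeter = 6.11 mm. Layer 40 (z = 12.8): the r=4 cylinder gives a regular 16-gon of circumradius 4 (constant along its height) (perimeter = 2·16·4.000·sin(180°/16) = 24.97 mm); the r=2.5 cylinder at (11.5, 15) gives a regular 16-gon of circumradius 2.5 (constant along its height) (perimeter = 2·16·2.500·sin(180°/16) = 15.61 mm); the cube at (-0.5, 16) is not intersected at this z (z outside [13, 37.5]); Merging all regions: the 2 present regions are separate (no shared area or edge), so areas and boundary lengths simply add and each stays a separate island — boundary = 40.58 mm; the cylinder at (13.5, 13): section is a regular 16-gon, circumradius r=8 (perimeter = 2·16·8.000·sin(180°/16) = 49.94 mm); After intersecting: the r=8 cylinder at (13.5, 13) partially overlaps the result so far; clipping to the common part keeps 19.13 mm² — boundary = 15.61 mm. So its perimeter = 15.61 mm. Layer 40 is larger (15.61 vs 6.11 mm).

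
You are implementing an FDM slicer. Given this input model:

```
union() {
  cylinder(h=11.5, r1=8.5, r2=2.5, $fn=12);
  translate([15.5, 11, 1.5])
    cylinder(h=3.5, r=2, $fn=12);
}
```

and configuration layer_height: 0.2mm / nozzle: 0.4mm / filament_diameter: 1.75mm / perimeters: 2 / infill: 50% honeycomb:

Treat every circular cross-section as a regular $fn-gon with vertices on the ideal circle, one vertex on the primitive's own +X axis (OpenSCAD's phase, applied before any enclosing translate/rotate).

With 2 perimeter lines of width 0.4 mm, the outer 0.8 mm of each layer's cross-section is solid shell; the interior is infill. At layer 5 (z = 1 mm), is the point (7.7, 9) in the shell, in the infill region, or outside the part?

At z = 1 mm: the cone (r1=8.5→r2=2.5) has section circumradius 7.978 here — a regular 12-gon; the cylinder at (15.5, 11) is not intersected at this z (z outside [1.5, 5]); Merging all regions: only the cone is present, so the union is just that shape — 1 connected region. Overall, the cross-section is a single solid region. The nearest boundary edge runs (6.91, 3.99)→(3.99, 6.91); distance from the point to it = 4.10 mm. The point is not inside any of the regions above, so it lies outside the cross-section (4.10 mm from the nearest boundary).

outside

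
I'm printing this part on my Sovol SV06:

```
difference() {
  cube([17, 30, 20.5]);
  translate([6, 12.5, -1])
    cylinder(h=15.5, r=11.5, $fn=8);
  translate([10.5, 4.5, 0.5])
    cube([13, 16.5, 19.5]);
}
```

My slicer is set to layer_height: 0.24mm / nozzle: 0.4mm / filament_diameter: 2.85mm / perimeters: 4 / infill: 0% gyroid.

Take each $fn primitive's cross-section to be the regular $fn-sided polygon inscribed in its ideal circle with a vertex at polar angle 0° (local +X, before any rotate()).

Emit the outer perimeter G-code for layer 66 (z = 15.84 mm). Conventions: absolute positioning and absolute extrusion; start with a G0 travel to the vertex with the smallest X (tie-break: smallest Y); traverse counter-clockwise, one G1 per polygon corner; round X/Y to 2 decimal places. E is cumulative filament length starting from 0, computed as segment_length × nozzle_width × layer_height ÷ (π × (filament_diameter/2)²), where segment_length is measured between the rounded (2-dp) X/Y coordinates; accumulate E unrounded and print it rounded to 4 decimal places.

G0 X0.00 Y0.00 Z15.84
G1 X17.00 Y0.00 E0.2558
G1 X17.00 Y4.50 E0.3235
G1 X10.50 Y4.50 E0.4214
G1 X10.50 Y21.00 E0.6697
G1 X17.00 Y21.00 E0.7675
G1 X17.00 Y30.00 E0.9029
G1 X0.00 Y30.00 E1.1587
G1 X0.00 Y0.00 E1.6102

At z = 15.84 mm: the cube is present — its section is the full 17×30 rectangle; the cylinder at (6, 12.5) is absent (z outside [-1, 14.5]); the 13×16.5 cube at (10.5, 4.5) contributes its full rectangle; After the difference (first − rest): starting from the 17×30 cube, the 13×16.5 cube at (10.5, 4.5) partially overlaps it — only the 107.25 mm² overlap (of its 214.50 mm²) is removed, clipping the outline — 1 connected region. The outline is a single polygon with 8 vertices. Extrusion per mm of travel: 0.4 × 0.24 / (π × 1.425²) = 0.015048. Accumulating E over each segment gives final E = 1.6102.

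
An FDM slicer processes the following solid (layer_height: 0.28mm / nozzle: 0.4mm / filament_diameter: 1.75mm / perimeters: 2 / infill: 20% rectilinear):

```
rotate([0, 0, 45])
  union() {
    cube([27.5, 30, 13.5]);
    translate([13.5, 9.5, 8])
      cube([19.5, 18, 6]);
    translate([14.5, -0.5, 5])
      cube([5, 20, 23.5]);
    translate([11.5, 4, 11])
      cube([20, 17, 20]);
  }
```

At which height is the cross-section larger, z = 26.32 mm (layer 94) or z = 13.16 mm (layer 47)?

Layer 94 (z = 26.32): the cube does not reach this height (z outside [0, 13.5]); the cube at (13.5, 9.5) does not reach this height (z outside [8, 14]); the 5×20 cube at (14.5, -0.5) contributes its full rectangle (area 100.00 mm²); the 20×17 cube at (11.5, 4) contributes its full rectangle (area 340.00 mm²); Taking the union: the regions partially overlap — summed areas 440.00 mm² minus the doubly-counted overlap 77.50 mm² gives 362.50 mm² — area = 362.50 mm²; (whole slice rotated 45° about Z — lengths, areas and connectivity unchanged). So its area = 362.50 mm². Layer 47 (z = 13.16): the cube is present — its section is the full 27.5×30 rectangle (area 825.00 mm²); the cube at (13.5, 9.5) is present — its section is the full 19.5×18 rectangle (area 351.00 mm²); the cube at (14.5, -0.5) is present — its section is the full 5×20 rectangle (area 100.00 mm²); the cube at (11.5, 4) (footprint 20×17) is included at this height (area 340.00 mm²); Taking the union: the regions partially overlap — summed areas 1616.00 mm² minus the doubly-counted overlap 667.50 mm² gives 948.50 mm² — area = 948.50 mm²; (rotated 45° about Z; rotation is an isometry so areas/perimeters/island counts are preserved). So its area = 948.50 mm². Layer 47 is larger (948.50 vs 362.50 mm²).

layer 47 (z = 13.16 mm)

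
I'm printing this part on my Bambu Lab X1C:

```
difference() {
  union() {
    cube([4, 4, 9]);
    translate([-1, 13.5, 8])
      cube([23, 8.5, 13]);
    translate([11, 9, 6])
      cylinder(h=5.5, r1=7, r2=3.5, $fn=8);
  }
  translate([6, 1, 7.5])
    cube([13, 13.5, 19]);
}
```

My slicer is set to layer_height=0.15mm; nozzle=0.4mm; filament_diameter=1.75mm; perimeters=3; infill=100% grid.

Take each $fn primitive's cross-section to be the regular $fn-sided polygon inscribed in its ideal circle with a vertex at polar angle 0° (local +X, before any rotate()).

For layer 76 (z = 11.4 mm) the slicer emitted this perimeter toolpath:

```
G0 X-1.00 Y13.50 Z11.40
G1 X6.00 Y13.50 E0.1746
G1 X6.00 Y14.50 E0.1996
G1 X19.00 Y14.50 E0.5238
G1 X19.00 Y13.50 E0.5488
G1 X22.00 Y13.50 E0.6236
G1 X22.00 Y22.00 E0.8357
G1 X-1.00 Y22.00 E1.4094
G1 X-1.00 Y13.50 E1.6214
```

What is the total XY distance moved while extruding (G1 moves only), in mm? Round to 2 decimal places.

Sum the Euclidean lengths of each G1 segment: total = 65.00 mm.

65.00 mm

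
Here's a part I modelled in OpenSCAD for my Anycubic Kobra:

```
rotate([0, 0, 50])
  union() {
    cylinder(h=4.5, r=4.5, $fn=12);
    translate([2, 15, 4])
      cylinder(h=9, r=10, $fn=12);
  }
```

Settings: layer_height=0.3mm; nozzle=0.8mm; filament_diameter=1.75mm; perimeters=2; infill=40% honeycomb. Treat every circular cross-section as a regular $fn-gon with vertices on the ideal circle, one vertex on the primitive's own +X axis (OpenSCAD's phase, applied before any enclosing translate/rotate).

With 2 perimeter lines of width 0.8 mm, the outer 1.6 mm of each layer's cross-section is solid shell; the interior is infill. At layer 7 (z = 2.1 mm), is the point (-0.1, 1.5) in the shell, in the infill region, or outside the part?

infill

At z = 2.1 mm: the r=4.5 cylinder contributes a regular 12-gon of circumradius 4.5; the cylinder at (2, 15) is not intersected at this z (z outside [4, 13]); Combining (union): only the r=4.5 cylinder is present, so the union is just that shape — 1 connected region; (rotated 50° about Z; rotation is an isometry so areas/perimeters/island counts are preserved). Overall, the cross-section is a single solid region. Undo the 50° rotation: the query point maps to (1.085, 1.041) in the un-rotated model frame. The nearest boundary edge runs (3.90, 2.25)→(2.25, 3.90); distance from the point to it = 2.84 mm. The point is inside the cross-section and 2.84 mm from the nearest boundary — more than the 1.6 mm shell width (2 × 0.8), so it's in the infill interior.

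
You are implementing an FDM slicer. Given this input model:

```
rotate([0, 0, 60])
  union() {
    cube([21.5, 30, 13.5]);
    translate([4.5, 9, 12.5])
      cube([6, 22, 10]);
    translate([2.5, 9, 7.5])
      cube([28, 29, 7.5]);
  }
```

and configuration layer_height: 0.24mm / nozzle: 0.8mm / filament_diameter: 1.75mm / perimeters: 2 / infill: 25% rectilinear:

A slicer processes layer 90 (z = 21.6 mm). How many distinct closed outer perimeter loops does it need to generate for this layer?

At z = 21.6 mm: the cube is not intersected at this z (z outside [0, 13.5]); the cube at (4.5, 9) is present — its section is the full 6×22 rectangle; the cube at (2.5, 9) does not reach this height (z outside [7.5, 15]); Combining (union): only the 6×22 cube at (4.5, 9) is present, so the union is just that shape — 1 connected region; (whole slice rotated 60° about Z — lengths, areas and connectivity unchanged). The result has 1 disconnected region.

1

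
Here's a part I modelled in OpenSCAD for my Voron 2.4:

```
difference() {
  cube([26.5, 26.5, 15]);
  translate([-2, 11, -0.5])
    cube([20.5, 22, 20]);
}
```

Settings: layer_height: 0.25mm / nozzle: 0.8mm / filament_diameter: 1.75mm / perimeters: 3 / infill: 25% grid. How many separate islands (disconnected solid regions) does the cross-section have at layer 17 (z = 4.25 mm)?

At z = 4.25 mm: the cube is present — its section is the full 26.5×26.5 rectangle; the cube at (-2, 11) is present — its section is the full 20.5×22 rectangle; After the difference (first − rest): starting from the 26.5×26.5 cube, the 20.5×22 cube at (-2, 11) partially overlaps it — only the 286.75 mm² overlap (of its 451.00 mm²) is removed, clipping the outline — 1 connected region. Overall, the cross-section is a single solid region. Island count = 1.

1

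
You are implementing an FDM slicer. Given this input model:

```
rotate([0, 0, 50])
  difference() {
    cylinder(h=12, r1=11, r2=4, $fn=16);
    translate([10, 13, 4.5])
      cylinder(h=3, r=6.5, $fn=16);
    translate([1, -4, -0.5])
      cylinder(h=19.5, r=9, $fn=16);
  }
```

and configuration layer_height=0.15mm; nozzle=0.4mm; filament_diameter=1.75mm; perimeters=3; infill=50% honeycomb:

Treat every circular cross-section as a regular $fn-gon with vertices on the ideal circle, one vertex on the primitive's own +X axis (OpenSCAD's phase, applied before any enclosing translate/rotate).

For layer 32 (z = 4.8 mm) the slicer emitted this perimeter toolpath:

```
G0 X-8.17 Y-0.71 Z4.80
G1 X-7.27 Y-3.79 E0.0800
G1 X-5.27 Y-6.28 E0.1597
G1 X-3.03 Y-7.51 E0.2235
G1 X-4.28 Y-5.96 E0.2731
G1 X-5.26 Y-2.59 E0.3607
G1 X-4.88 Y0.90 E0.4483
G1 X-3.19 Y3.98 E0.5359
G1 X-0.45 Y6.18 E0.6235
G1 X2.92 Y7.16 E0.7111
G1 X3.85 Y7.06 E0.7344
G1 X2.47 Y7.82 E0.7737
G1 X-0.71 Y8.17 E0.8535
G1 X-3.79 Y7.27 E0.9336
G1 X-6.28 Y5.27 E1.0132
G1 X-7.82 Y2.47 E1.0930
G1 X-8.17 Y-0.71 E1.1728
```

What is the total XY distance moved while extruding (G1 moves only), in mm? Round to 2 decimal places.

Sum the Euclidean lengths of each G1 segment: total = 47.01 mm.

47.01 mm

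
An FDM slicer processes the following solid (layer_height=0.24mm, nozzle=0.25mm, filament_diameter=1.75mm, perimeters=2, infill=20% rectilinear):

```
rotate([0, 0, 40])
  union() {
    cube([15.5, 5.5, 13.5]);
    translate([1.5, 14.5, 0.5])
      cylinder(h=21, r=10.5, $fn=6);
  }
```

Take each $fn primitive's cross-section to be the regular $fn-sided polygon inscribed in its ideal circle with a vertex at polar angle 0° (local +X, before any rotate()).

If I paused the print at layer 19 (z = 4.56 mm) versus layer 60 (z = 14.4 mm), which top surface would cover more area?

layer 19 (z = 4.56 mm)

Layer 19 (z = 4.56): the 15.5×5.5 cube contributes its full rectangle (area 85.25 mm²); the r=10.5 cylinder at (1.5, 14.5) gives a regular 6-gon of circumradius 10.5 (constant along its height) (area = (6/2)·10.500²·sin(360°/6) = 286.44 mm²); Taking the union: the regions partially overlap — summed areas 371.69 mm² minus the doubly-counted overlap 0.63 mm² gives 371.06 mm² — area = 371.06 mm²; (whole slice rotated 40° about Z — lengths, areas and connectivity unchanged). So its area = 371.06 mm². Layer 60 (z = 14.4): the cube does not reach this height (z outside [0, 13.5]); the r=10.5 cylinder at (1.5, 14.5) contributes a regular 6-gon of circumradius 10.5 (area = (6/2)·10.500²·sin(360°/6) = 286.44 mm²); Merging all regions: only the r=10.5 cylinder at (1.5, 14.5) is present, so the union is just that shape — area = 286.44 mm²; (rotated 40° about Z; rotation is an isometry so areas/perimeters/island counts are preserved). So its area = 286.44 mm². Layer 19 is larger (371.06 vs 286.44 mm²).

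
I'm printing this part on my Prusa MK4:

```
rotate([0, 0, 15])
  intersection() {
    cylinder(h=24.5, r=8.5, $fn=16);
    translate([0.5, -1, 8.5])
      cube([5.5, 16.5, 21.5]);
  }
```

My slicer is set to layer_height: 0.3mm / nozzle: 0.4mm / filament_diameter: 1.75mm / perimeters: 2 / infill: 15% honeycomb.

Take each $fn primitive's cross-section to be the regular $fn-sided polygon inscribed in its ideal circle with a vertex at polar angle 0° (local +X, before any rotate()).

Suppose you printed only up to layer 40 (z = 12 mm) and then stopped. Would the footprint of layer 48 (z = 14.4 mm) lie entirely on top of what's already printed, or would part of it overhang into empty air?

Compare the two slices. At z = 12: the r=8.5 cylinder contributes a regular 16-gon of circumradius 8.5 (area = (16/2)·8.500²·sin(360°/16) = 221.19 mm²); the cube at (0.5, -1) is present — its section is the full 5.5×16.5 rectangle (area 90.75 mm²); After intersecting: the 5.5×16.5 cube at (0.5, -1) partially overlaps the r=8.5 cylinder; clipping to the common part keeps 46.92 mm² — area = 46.92 mm²; (rotated 15° about Z; rotation is an isometry so areas/perimeters/island counts are preserved). At z = 14.4: the r=8.5 cylinder contributes a regular 16-gon of circumradius 8.5 (area = (16/2)·8.500²·sin(360°/16) = 221.19 mm²); the cube at (0.5, -1) is present — its section is the full 5.5×16.5 rectangle (area 90.75 mm²); Taking the intersection: the 5.5×16.5 cube at (0.5, -1) partially overlaps the r=8.5 cylinder; clipping to the common part keeps 46.92 mm² — area = 46.92 mm²; (whole slice rotated 15° about Z — lengths, areas and connectivity unchanged). Checking containment: the cross-section at z = 14.4 is a subset of the cross-section at z = 12.

entirely on top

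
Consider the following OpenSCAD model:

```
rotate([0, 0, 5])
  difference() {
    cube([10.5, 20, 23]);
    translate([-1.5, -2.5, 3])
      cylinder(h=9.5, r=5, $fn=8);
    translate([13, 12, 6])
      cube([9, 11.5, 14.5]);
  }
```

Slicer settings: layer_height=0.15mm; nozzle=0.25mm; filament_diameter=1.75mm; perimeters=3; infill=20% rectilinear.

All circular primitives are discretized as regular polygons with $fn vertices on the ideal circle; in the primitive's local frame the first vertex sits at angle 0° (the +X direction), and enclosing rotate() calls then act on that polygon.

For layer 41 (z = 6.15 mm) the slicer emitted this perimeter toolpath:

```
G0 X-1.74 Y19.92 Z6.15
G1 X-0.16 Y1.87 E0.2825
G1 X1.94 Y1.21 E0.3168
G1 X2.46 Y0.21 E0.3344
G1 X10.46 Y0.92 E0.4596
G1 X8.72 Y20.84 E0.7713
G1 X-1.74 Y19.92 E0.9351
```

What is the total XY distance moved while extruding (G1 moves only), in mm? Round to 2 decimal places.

59.98 mm

Sum the Euclidean lengths of each G1 segment: total = 59.98 mm.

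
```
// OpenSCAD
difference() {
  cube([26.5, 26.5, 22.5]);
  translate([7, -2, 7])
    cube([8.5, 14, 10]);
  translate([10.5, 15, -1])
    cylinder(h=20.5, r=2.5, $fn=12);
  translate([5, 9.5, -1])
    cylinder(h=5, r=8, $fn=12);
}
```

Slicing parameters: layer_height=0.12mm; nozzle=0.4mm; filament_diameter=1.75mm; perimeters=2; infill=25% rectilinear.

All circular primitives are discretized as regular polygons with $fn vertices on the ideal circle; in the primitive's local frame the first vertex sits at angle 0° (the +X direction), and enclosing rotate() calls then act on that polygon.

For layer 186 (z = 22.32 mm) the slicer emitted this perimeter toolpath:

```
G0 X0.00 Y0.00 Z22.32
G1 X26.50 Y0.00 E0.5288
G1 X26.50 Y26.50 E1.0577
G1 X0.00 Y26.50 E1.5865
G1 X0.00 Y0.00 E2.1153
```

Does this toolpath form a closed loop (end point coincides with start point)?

Start point (G0): (0.00, 0.00). End point (last G1): the path returns to the start — closed.

yes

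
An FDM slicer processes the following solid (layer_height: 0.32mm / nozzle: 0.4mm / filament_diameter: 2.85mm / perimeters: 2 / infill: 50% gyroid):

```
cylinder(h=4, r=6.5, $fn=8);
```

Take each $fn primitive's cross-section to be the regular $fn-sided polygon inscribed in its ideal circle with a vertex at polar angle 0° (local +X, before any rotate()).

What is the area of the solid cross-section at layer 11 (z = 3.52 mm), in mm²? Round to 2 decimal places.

119.50 mm²

At z = 3.52 mm: the r=6.5 cylinder gives a regular 8-gon of circumradius 6.5 (constant along its height) (area = (8/2)·6.500²·sin(360°/8) = 119.50 mm²). Overall, the cross-section is a single solid region. Net area = 119.50 mm².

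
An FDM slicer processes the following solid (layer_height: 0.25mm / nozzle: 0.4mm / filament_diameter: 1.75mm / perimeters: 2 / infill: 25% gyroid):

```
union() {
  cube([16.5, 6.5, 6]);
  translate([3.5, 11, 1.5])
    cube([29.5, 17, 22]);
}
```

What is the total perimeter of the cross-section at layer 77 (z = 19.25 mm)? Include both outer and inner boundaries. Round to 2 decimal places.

93.00 mm

At z = 19.25 mm: the cube does not reach this height (z outside [0, 6]); the 29.5×17 cube at (3.5, 11) contributes its full rectangle (perimeter 93.00 mm); Combining (union): only the 29.5×17 cube at (3.5, 11) is present, so the union is just that shape — boundary = 93.00 mm. Overall, the cross-section is a single solid region. Total boundary length (outer) = 93.00 mm.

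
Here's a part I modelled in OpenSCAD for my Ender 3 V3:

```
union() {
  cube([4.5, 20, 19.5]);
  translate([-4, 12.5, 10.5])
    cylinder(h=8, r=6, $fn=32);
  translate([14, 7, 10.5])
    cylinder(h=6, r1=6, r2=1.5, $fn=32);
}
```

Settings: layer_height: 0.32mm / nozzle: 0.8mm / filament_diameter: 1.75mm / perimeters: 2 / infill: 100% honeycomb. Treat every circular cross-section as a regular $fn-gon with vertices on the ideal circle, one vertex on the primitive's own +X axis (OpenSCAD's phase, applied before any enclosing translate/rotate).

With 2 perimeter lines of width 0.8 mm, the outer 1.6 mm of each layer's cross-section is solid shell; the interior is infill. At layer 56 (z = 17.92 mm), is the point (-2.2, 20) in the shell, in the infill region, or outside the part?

outside

At z = 17.92 mm: the cube is present — its section is the full 4.5×20 rectangle; the r=6 cylinder at (-4, 12.5) gives a regular 32-gon of circumradius 6 (constant along its height); the cone at (14, 7) is absent (z outside [10.5, 16.5]); Taking the union: the regions partially overlap (shared area 12.20 mm²), so overlapping operands fuse into one piece — 1 connected region. Overall, the cross-section is a single solid region. The nearest boundary edge runs (-2.83, 18.38)→(-1.70, 18.04); distance from the point to it = 1.73 mm. The point is not inside any of the regions above, so it lies outside the cross-section (1.73 mm from the nearest boundary).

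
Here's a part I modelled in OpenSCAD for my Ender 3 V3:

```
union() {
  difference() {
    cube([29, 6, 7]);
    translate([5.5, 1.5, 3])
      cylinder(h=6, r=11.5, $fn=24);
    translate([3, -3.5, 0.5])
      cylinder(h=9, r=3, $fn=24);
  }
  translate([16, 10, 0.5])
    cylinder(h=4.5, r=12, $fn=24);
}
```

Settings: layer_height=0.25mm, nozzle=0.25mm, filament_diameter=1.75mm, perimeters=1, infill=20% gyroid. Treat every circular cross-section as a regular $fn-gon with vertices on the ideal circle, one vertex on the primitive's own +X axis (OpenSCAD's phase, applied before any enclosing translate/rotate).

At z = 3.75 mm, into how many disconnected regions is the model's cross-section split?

At z = 3.75 mm: the cube is present — its section is the full 29×6 rectangle; the r=11.5 cylinder at (5.5, 1.5) contributes a regular 24-gon of circumradius 11.5; the r=3 cylinder at (3, -3.5) gives a regular 24-gon of circumradius 3 (constant along its height); After the difference (first − rest): starting from the 29×6 cube, the r=11.5 cylinder at (5.5, 1.5) partially overlaps it — only the 100.19 mm² overlap (of its 410.75 mm²) is removed, clipping the outline; the r=3 cylinder at (3, -3.5) misses the remaining region (no effect) — 1 connected region; the r=12 cylinder at (16, 10) contributes a regular 24-gon of circumradius 12; Combining (union): the regions partially overlap (shared area 52.24 mm²), so overlapping operands fuse into one piece — 1 connected region. The result has 1 disconnected region.

1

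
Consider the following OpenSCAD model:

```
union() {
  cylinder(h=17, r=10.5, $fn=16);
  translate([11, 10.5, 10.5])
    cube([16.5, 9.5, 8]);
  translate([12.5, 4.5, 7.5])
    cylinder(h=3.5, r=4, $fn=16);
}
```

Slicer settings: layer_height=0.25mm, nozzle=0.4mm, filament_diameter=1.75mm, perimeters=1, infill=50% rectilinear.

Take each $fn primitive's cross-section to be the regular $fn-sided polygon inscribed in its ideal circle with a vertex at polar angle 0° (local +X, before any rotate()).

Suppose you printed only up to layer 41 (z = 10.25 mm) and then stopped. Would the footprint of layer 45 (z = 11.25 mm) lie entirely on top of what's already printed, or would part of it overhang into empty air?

Compare the two slices. At z = 10.25: the cylinder: section is a regular 16-gon, circumradius r=10.5 (area = (16/2)·10.500²·sin(360°/16) = 337.53 mm²); the cube at (11, 10.5) does not reach this height (z outside [10.5, 18.5]); the r=4 cylinder at (12.5, 4.5) gives a regular 16-gon of circumradius 4 (constant along its height) (area = (16/2)·4.000²·sin(360°/16) = 48.98 mm²); Taking the union: the regions partially overlap — summed areas 386.51 mm² minus the doubly-counted overlap 3.22 mm² gives 383.29 mm² — area = 383.29 mm². At z = 11.25: the r=10.5 cylinder contributes a regular 16-gon of circumradius 10.5 (area = (16/2)·10.500²·sin(360°/16) = 337.53 mm²); the cube at (11, 10.5) is present — its section is the full 16.5×9.5 rectangle (area 156.75 mm²); the cylinder at (12.5, 4.5) is absent (z outside [7.5, 11]); Combining (union): the 2 present regions are separate (no shared area or edge), so areas and boundary lengths simply add and each stays a separate island — area = 494.28 mm². Checking containment: at z = 11.25 the cross-section extends beyond the z = 10.25 cross-section by about 156.75 mm².

part overhangs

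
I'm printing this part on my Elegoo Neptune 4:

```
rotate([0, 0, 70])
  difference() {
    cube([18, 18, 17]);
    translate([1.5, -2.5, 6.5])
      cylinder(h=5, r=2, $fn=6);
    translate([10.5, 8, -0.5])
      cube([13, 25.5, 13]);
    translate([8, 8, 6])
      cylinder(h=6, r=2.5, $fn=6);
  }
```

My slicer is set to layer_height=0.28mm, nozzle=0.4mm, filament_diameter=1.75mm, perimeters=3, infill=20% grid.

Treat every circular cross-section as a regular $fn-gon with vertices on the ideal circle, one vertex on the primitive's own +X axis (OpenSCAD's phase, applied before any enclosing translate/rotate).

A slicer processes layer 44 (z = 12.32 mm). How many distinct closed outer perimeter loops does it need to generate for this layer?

At z = 12.32 mm: the 18×18 cube contributes its full rectangle; the cylinder at (1.5, -2.5) is not intersected at this z (z outside [6.5, 11.5]); the 13×25.5 cube at (10.5, 8) contributes its full rectangle; the cylinder at (8, 8) does not reach this height (z outside [6, 12]); Taking the first minus the rest: starting from the 18×18 cube, the 13×25.5 cube at (10.5, 8) partially overlaps it — only the 75.00 mm² overlap (of its 331.50 mm²) is removed, clipping the outline — 1 connected region; (whole slice rotated 70° about Z — lengths, areas and connectivity unchanged). The result has 1 disconnected region.

1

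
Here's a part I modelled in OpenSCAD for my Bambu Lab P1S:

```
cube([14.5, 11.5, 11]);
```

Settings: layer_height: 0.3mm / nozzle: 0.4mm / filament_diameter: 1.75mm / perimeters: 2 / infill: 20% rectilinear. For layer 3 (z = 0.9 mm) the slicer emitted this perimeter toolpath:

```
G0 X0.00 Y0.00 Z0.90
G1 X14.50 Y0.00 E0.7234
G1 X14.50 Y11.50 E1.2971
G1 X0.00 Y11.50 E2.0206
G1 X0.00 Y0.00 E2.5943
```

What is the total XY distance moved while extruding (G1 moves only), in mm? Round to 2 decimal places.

52.00 mm

Sum the Euclidean lengths of each G1 segment: total = 52.00 mm.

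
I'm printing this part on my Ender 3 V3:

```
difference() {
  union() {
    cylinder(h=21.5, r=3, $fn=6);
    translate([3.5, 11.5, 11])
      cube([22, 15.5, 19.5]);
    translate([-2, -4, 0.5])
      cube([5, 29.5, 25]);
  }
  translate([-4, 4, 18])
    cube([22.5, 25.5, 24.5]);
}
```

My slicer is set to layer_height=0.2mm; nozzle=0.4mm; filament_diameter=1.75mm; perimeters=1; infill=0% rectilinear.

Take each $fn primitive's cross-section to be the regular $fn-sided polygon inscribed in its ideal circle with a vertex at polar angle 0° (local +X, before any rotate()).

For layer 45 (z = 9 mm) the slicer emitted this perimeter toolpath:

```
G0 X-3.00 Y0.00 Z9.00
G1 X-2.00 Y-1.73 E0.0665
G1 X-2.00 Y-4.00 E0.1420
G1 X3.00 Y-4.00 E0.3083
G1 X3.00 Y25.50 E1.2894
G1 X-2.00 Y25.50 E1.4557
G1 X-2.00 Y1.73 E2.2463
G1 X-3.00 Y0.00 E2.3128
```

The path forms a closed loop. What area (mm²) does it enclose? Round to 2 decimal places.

Apply the shoelace formula to the sequence of (X, Y) vertices; enclosed area = 149.23 mm².

149.23 mm²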